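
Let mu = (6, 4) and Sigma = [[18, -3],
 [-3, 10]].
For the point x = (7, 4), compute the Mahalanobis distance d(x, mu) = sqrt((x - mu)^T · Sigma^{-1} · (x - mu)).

Step 1 — centre the observation: (x - mu) = (1, 0).

Step 2 — invert Sigma. det(Sigma) = 18·10 - (-3)² = 171.
  Sigma^{-1} = (1/det) · [[d, -b], [-b, a]] = [[0.0585, 0.0175],
 [0.0175, 0.1053]].

Step 3 — form the quadratic (x - mu)^T · Sigma^{-1} · (x - mu):
  Sigma^{-1} · (x - mu) = (0.0585, 0.0175).
  (x - mu)^T · [Sigma^{-1} · (x - mu)] = (1)·(0.0585) + (0)·(0.0175) = 0.0585.

Step 4 — take square root: d = √(0.0585) ≈ 0.2418.

d(x, mu) = √(0.0585) ≈ 0.2418


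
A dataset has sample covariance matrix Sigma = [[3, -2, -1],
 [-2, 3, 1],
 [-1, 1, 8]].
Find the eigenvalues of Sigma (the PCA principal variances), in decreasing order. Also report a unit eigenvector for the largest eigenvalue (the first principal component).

Step 1 — characteristic polynomial p(λ) = det(λI - Sigma) = λ³ - tr·λ² + c_1·λ - det, where tr = trace, c_1 = sum of the principal 2×2 minors, det = det(Sigma):
  tr = 3 + 3 + 8 = 14,
  c_1 = (3·3 - (-2)²) + (3·8 - (-1)²) + (3·8 - (1)²) = 5 + 23 + 23 = 51,
  det = 3·(3·8 - (1)²) - (-2)·((-2)·8 - (1)·(-1)) + (-1)·((-2)·(1) - 3·(-1)) = 3·(23) - (-2)·(-15) + (-1)·(1) = 38.
  So p(λ) = λ³ - 14λ² + 51λ - 38.
Step 2 — look for an integer root (rational root theorem: any rational root is an integer divisor of 38). Testing λ = 1:
  p(1) = 1 - 14 + 51 - 38 = 0  ✓
  Dividing out (λ - 1): p(λ) = (λ - 1)(λ² - 13λ + 38).
Step 3 — remaining eigenvalues from the quadratic λ² - 13λ + 38 = 0:
  Δ = 13² - 4·38 = 169 - 152 = 17,  λ = (13 ± √17)/2 = (13 ± 4.1231)/2 ≈ 8.5616 or 4.4384.
  Sorted: λ_1 = 8.5616,  λ_2 = 4.4384,  λ_3 = 1  (check: sum = 14 = tr ✓).

Step 4 — unit eigenvector for λ_1 ≈ 8.5616: v spans the null space of (Sigma - λ_1 I), whose rows are
  r_1 = (-5.5616, -2, -1),  r_2 = (-2, -5.5616, 1),  r_3 = (-1, 1, -0.5616).
  v is orthogonal to every row, so take v ∝ r_1 × r_2 = ((-2)·(1) - (-1)·(-5.5616), (-1)·(-2) - (-5.5616)·(1), (-5.5616)·(-5.5616) - (-2)·(-2)) ≈ (-7.5616, 7.5616, 26.9309).
  Rescale (multiply by -1 so the first nonzero entry is positive): u = (7.5616, -7.5616, -26.9309).
  ||u|| = √((7.5616)² + (-7.5616)² + (-26.9309)²) = √(839.6259) ≈ 28.9763,  v_1 = u/||u|| ≈ (0.261, -0.261, -0.9294) (||v_1|| = 1).

λ_1 = 8.5616,  λ_2 = 4.4384,  λ_3 = 1;  v_1 ≈ (0.261, -0.261, -0.9294)


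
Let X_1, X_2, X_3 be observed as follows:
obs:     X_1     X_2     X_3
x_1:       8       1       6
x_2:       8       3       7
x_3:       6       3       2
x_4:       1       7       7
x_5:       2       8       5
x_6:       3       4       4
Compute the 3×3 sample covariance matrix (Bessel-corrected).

Step 1 — column means:
  mean(X_1) = (8 + 8 + 6 + 1 + 2 + 3) / 6 = 28/6 = 4.6667
  mean(X_2) = (1 + 3 + 3 + 7 + 8 + 4) / 6 = 26/6 = 4.3333
  mean(X_3) = (6 + 7 + 2 + 7 + 5 + 4) / 6 = 31/6 = 5.1667

Step 2 — sample covariance S[i,j] = (1/(n-1)) · Σ_k (x_{k,i} - mean_i) · (x_{k,j} - mean_j), with n-1 = 5.
  S[X_1,X_1] = ((3.3333)·(3.3333) + (3.3333)·(3.3333) + (1.3333)·(1.3333) + (-3.6667)·(-3.6667) + (-2.6667)·(-2.6667) + (-1.6667)·(-1.6667)) / 5 = 47.3333/5 = 9.4667
  S[X_1,X_2] = ((3.3333)·(-3.3333) + (3.3333)·(-1.3333) + (1.3333)·(-1.3333) + (-3.6667)·(2.6667) + (-2.6667)·(3.6667) + (-1.6667)·(-0.3333)) / 5 = -36.3333/5 = -7.2667
  S[X_1,X_3] = ((3.3333)·(0.8333) + (3.3333)·(1.8333) + (1.3333)·(-3.1667) + (-3.6667)·(1.8333) + (-2.6667)·(-0.1667) + (-1.6667)·(-1.1667)) / 5 = 0.3333/5 = 0.0667
  S[X_2,X_2] = ((-3.3333)·(-3.3333) + (-1.3333)·(-1.3333) + (-1.3333)·(-1.3333) + (2.6667)·(2.6667) + (3.6667)·(3.6667) + (-0.3333)·(-0.3333)) / 5 = 35.3333/5 = 7.0667
  S[X_2,X_3] = ((-3.3333)·(0.8333) + (-1.3333)·(1.8333) + (-1.3333)·(-3.1667) + (2.6667)·(1.8333) + (3.6667)·(-0.1667) + (-0.3333)·(-1.1667)) / 5 = 3.6667/5 = 0.7333
  S[X_3,X_3] = ((0.8333)·(0.8333) + (1.8333)·(1.8333) + (-3.1667)·(-3.1667) + (1.8333)·(1.8333) + (-0.1667)·(-0.1667) + (-1.1667)·(-1.1667)) / 5 = 18.8333/5 = 3.7667

S is symmetric (S[j,i] = S[i,j]). Assembling:

S = [[9.4667, -7.2667, 0.0667],
 [-7.2667, 7.0667, 0.7333],
 [0.0667, 0.7333, 3.7667]]


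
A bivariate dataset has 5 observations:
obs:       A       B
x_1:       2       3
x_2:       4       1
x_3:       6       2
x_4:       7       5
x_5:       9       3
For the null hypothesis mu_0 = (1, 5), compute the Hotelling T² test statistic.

Step 1 — sample mean vector:
  mean(A) = (2 + 4 + 6 + 7 + 9) / 5 = 28/5 = 5.6
  mean(B) = (3 + 1 + 2 + 5 + 3) / 5 = 14/5 = 2.8
  x̄ = (5.6, 2.8),  deviation x̄ - mu_0 = (5.6, 2.8) - (1, 5) = (4.6, -2.2).

Step 2 — sample covariance matrix, S[i,j] = (1/(n-1)) · Σ_k (x_{k,i} - mean_i) · (x_{k,j} - mean_j), divisor n-1 = 4:
  S[A,A] = ((-3.6)·(-3.6) + (-1.6)·(-1.6) + (0.4)·(0.4) + (1.4)·(1.4) + (3.4)·(3.4)) / 4 = 29.2/4 = 7.3
  S[A,B] = ((-3.6)·(0.2) + (-1.6)·(-1.8) + (0.4)·(-0.8) + (1.4)·(2.2) + (3.4)·(0.2)) / 4 = 5.6/4 = 1.4
  S[B,B] = ((0.2)·(0.2) + (-1.8)·(-1.8) + (-0.8)·(-0.8) + (2.2)·(2.2) + (0.2)·(0.2)) / 4 = 8.8/4 = 2.2
  S = [[7.3, 1.4],
 [1.4, 2.2]].

Step 3 — invert S. det(S) = 7.3·2.2 - (1.4)² = 14.1.
  S^{-1} = (1/det) · [[d, -b], [-b, a]] = [[0.156, -0.0993],
 [-0.0993, 0.5177]].

Step 4 — quadratic form (x̄ - mu_0)^T · S^{-1} · (x̄ - mu_0):
  S^{-1} · (x̄ - mu_0) = (0.9362, -1.5957),
  (x̄ - mu_0)^T · [...] = (4.6)·(0.9362) + (-2.2)·(-1.5957) = 7.817.

Step 5 — scale by n: T² = 5 · 7.817 = 39.0851.

T² ≈ 39.0851


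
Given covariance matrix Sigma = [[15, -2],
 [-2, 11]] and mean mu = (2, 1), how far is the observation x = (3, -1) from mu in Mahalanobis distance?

Step 1 — centre the observation: (x - mu) = (1, -2).

Step 2 — invert Sigma. det(Sigma) = 15·11 - (-2)² = 161.
  Sigma^{-1} = (1/det) · [[d, -b], [-b, a]] = [[0.0683, 0.0124],
 [0.0124, 0.0932]].

Step 3 — form the quadratic (x - mu)^T · Sigma^{-1} · (x - mu):
  Sigma^{-1} · (x - mu) = (0.0435, -0.1739).
  (x - mu)^T · [Sigma^{-1} · (x - mu)] = (1)·(0.0435) + (-2)·(-0.1739) = 0.3913.

Step 4 — take square root: d = √(0.3913) ≈ 0.6255.

d(x, mu) = √(0.3913) ≈ 0.6255


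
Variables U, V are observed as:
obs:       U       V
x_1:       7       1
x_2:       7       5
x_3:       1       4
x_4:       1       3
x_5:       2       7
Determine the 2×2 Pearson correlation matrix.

Step 1 — column means:
  mean(U) = (7 + 7 + 1 + 1 + 2) / 5 = 18/5 = 3.6
  mean(V) = (1 + 5 + 4 + 3 + 7) / 5 = 20/5 = 4

Step 2 — sample variances and covariances s[i,j] = (1/(n-1)) · Σ_k (x_{k,i} - mean_i) · (x_{k,j} - mean_j), with n-1 = 4:
  s[U,U] = ((3.4)·(3.4) + (3.4)·(3.4) + (-2.6)·(-2.6) + (-2.6)·(-2.6) + (-1.6)·(-1.6)) / 4 = 39.2/4 = 9.8
  s[U,V] = ((3.4)·(-3) + (3.4)·(1) + (-2.6)·(0) + (-2.6)·(-1) + (-1.6)·(3)) / 4 = -9/4 = -2.25
  s[V,V] = ((-3)·(-3) + (1)·(1) + (0)·(0) + (-1)·(-1) + (3)·(3)) / 4 = 20/4 = 5
  Sample standard deviations s_i = √(s[i,i]):
  s(U) = √(9.8) = 3.1305
  s(V) = √(5) = 2.2361

Step 3 — r_{ij} = s_{ij} / (s_i · s_j):
  r[U,U] = 1 (diagonal).
  r[U,V] = -2.25 / (3.1305 · 2.2361) = -2.25 / 7 = -0.3214
  r[V,V] = 1 (diagonal).

R is symmetric with unit diagonal. Assembling:

R = [[1, -0.3214],
 [-0.3214, 1]]


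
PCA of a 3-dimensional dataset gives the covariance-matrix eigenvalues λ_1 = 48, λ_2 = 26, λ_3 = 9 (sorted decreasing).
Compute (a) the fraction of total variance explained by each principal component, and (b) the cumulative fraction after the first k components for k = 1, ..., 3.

Step 1 — total variance = trace(Sigma) = Σ λ_i = 48 + 26 + 9 = 83.

Step 2 — fraction explained by component i = λ_i / Σ λ:
  PC1: 48/83 = 0.5783
  PC2: 26/83 = 0.3133
  PC3: 9/83 = 0.1084

Step 3 — cumulative fraction after k components = (λ_1 + ... + λ_k) / Σ λ:
  k = 1: 48/83 = 0.5783
  k = 2: (48 + 26)/83 = 74/83 = 0.8916
  k = 3: (48 + 26 + 9)/83 = 83/83 = 1

Summary (fraction, with percent):

explained: PC1 0.5783 (57.83%), PC2 0.3133 (31.33%), PC3 0.1084 (10.84%);  cumulative: 0.5783, 0.8916, 1


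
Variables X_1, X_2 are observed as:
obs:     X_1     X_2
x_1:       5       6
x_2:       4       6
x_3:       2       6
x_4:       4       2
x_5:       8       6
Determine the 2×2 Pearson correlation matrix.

Step 1 — column means:
  mean(X_1) = (5 + 4 + 2 + 4 + 8) / 5 = 23/5 = 4.6
  mean(X_2) = (6 + 6 + 6 + 2 + 6) / 5 = 26/5 = 5.2

Step 2 — sample variances and covariances s[i,j] = (1/(n-1)) · Σ_k (x_{k,i} - mean_i) · (x_{k,j} - mean_j), with n-1 = 4:
  s[X_1,X_1] = ((0.4)·(0.4) + (-0.6)·(-0.6) + (-2.6)·(-2.6) + (-0.6)·(-0.6) + (3.4)·(3.4)) / 4 = 19.2/4 = 4.8
  s[X_1,X_2] = ((0.4)·(0.8) + (-0.6)·(0.8) + (-2.6)·(0.8) + (-0.6)·(-3.2) + (3.4)·(0.8)) / 4 = 2.4/4 = 0.6
  s[X_2,X_2] = ((0.8)·(0.8) + (0.8)·(0.8) + (0.8)·(0.8) + (-3.2)·(-3.2) + (0.8)·(0.8)) / 4 = 12.8/4 = 3.2
  Sample standard deviations s_i = √(s[i,i]):
  s(X_1) = √(4.8) = 2.1909
  s(X_2) = √(3.2) = 1.7889

Step 3 — r_{ij} = s_{ij} / (s_i · s_j):
  r[X_1,X_1] = 1 (diagonal).
  r[X_1,X_2] = 0.6 / (2.1909 · 1.7889) = 0.6 / 3.9192 = 0.1531
  r[X_2,X_2] = 1 (diagonal).

R is symmetric with unit diagonal. Assembling:

R = [[1, 0.1531],
 [0.1531, 1]]


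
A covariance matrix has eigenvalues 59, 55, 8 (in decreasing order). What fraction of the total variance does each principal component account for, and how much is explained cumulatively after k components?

Step 1 — total variance = trace(Sigma) = Σ λ_i = 59 + 55 + 8 = 122.

Step 2 — fraction explained by component i = λ_i / Σ λ:
  PC1: 59/122 = 0.4836
  PC2: 55/122 = 0.4508
  PC3: 8/122 = 0.0656

Step 3 — cumulative fraction after k components = (λ_1 + ... + λ_k) / Σ λ:
  k = 1: 59/122 = 0.4836
  k = 2: (59 + 55)/122 = 114/122 = 0.9344
  k = 3: (59 + 55 + 8)/122 = 122/122 = 1

Summary (fraction, with percent):

explained: PC1 0.4836 (48.36%), PC2 0.4508 (45.08%), PC3 0.0656 (6.56%);  cumulative: 0.4836, 0.9344, 1


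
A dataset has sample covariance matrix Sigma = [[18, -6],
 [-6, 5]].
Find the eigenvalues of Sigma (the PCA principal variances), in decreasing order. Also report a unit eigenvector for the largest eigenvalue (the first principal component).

Step 1 — characteristic polynomial of 2×2 Sigma:
  det(Sigma - λI) = λ² - trace · λ + det = 0.
  trace = 18 + 5 = 23, det = 18·5 - (-6)² = 54.
Step 2 — discriminant:
  Δ = trace² - 4·det = 529 - 216 = 313.
Step 3 — eigenvalues:
  λ = (trace ± √Δ)/2 = (23 ± 17.6918)/2,
  λ_1 = 20.3459,  λ_2 = 2.6541.

Step 4 — unit eigenvector for λ_1: solve (Sigma - λ_1 I)v = 0. First row:
  (18 - 20.3459)·v_x + (-6)·v_y = 0, i.e. (-2.3459)·v_x + (-6)·v_y = 0,
  so v ∝ (b, λ_1 - a) = (-6, 2.3459); multiply by -1 so the first entry is positive: u = (6, -2.3459).
  ||u|| = √((6)² + (-2.3459)²) = √(41.5033) ≈ 6.4423,
  v_1 = u/||u|| ≈ (0.9313, -0.3641) (||v_1|| = 1).

λ_1 = 20.3459,  λ_2 = 2.6541;  v_1 ≈ (0.9313, -0.3641)


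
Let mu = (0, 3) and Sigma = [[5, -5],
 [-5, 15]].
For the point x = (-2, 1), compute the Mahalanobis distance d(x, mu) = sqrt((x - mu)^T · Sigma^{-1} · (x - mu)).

Step 1 — centre the observation: (x - mu) = (-2, -2).

Step 2 — invert Sigma. det(Sigma) = 5·15 - (-5)² = 50.
  Sigma^{-1} = (1/det) · [[d, -b], [-b, a]] = [[0.3, 0.1],
 [0.1, 0.1]].

Step 3 — form the quadratic (x - mu)^T · Sigma^{-1} · (x - mu):
  Sigma^{-1} · (x - mu) = (-0.8, -0.4).
  (x - mu)^T · [Sigma^{-1} · (x - mu)] = (-2)·(-0.8) + (-2)·(-0.4) = 2.4.

Step 4 — take square root: d = √(2.4) ≈ 1.5492.

d(x, mu) = √(2.4) ≈ 1.5492


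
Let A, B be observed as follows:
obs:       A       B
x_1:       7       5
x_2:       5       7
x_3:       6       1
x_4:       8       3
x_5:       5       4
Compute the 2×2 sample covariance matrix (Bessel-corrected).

Step 1 — column means:
  mean(A) = (7 + 5 + 6 + 8 + 5) / 5 = 31/5 = 6.2
  mean(B) = (5 + 7 + 1 + 3 + 4) / 5 = 20/5 = 4

Step 2 — sample covariance S[i,j] = (1/(n-1)) · Σ_k (x_{k,i} - mean_i) · (x_{k,j} - mean_j), with n-1 = 4.
  S[A,A] = ((0.8)·(0.8) + (-1.2)·(-1.2) + (-0.2)·(-0.2) + (1.8)·(1.8) + (-1.2)·(-1.2)) / 4 = 6.8/4 = 1.7
  S[A,B] = ((0.8)·(1) + (-1.2)·(3) + (-0.2)·(-3) + (1.8)·(-1) + (-1.2)·(0)) / 4 = -4/4 = -1
  S[B,B] = ((1)·(1) + (3)·(3) + (-3)·(-3) + (-1)·(-1) + (0)·(0)) / 4 = 20/4 = 5

S is symmetric (S[j,i] = S[i,j]). Assembling:

S = [[1.7, -1],
 [-1, 5]]


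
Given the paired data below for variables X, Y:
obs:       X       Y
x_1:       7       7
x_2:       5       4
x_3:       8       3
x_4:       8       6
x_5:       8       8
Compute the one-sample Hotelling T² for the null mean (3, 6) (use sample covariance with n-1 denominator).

Step 1 — sample mean vector:
  mean(X) = (7 + 5 + 8 + 8 + 8) / 5 = 36/5 = 7.2
  mean(Y) = (7 + 4 + 3 + 6 + 8) / 5 = 28/5 = 5.6
  x̄ = (7.2, 5.6),  deviation x̄ - mu_0 = (7.2, 5.6) - (3, 6) = (4.2, -0.4).

Step 2 — sample covariance matrix, S[i,j] = (1/(n-1)) · Σ_k (x_{k,i} - mean_i) · (x_{k,j} - mean_j), divisor n-1 = 4:
  S[X,X] = ((-0.2)·(-0.2) + (-2.2)·(-2.2) + (0.8)·(0.8) + (0.8)·(0.8) + (0.8)·(0.8)) / 4 = 6.8/4 = 1.7
  S[X,Y] = ((-0.2)·(1.4) + (-2.2)·(-1.6) + (0.8)·(-2.6) + (0.8)·(0.4) + (0.8)·(2.4)) / 4 = 3.4/4 = 0.85
  S[Y,Y] = ((1.4)·(1.4) + (-1.6)·(-1.6) + (-2.6)·(-2.6) + (0.4)·(0.4) + (2.4)·(2.4)) / 4 = 17.2/4 = 4.3
  S = [[1.7, 0.85],
 [0.85, 4.3]].

Step 3 — invert S. det(S) = 1.7·4.3 - (0.85)² = 6.5875.
  S^{-1} = (1/det) · [[d, -b], [-b, a]] = [[0.6528, -0.129],
 [-0.129, 0.2581]].

Step 4 — quadratic form (x̄ - mu_0)^T · S^{-1} · (x̄ - mu_0):
  S^{-1} · (x̄ - mu_0) = (2.7932, -0.6452),
  (x̄ - mu_0)^T · [...] = (4.2)·(2.7932) + (-0.4)·(-0.6452) = 11.9894.

Step 5 — scale by n: T² = 5 · 11.9894 = 59.9469.

T² ≈ 59.9469


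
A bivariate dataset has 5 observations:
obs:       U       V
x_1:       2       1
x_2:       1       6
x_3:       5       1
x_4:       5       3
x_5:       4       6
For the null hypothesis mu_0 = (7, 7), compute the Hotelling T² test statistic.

Step 1 — sample mean vector:
  mean(U) = (2 + 1 + 5 + 5 + 4) / 5 = 17/5 = 3.4
  mean(V) = (1 + 6 + 1 + 3 + 6) / 5 = 17/5 = 3.4
  x̄ = (3.4, 3.4),  deviation x̄ - mu_0 = (3.4, 3.4) - (7, 7) = (-3.6, -3.6).

Step 2 — sample covariance matrix, S[i,j] = (1/(n-1)) · Σ_k (x_{k,i} - mean_i) · (x_{k,j} - mean_j), divisor n-1 = 4:
  S[U,U] = ((-1.4)·(-1.4) + (-2.4)·(-2.4) + (1.6)·(1.6) + (1.6)·(1.6) + (0.6)·(0.6)) / 4 = 13.2/4 = 3.3
  S[U,V] = ((-1.4)·(-2.4) + (-2.4)·(2.6) + (1.6)·(-2.4) + (1.6)·(-0.4) + (0.6)·(2.6)) / 4 = -5.8/4 = -1.45
  S[V,V] = ((-2.4)·(-2.4) + (2.6)·(2.6) + (-2.4)·(-2.4) + (-0.4)·(-0.4) + (2.6)·(2.6)) / 4 = 25.2/4 = 6.3
  S = [[3.3, -1.45],
 [-1.45, 6.3]].

Step 3 — invert S. det(S) = 3.3·6.3 - (-1.45)² = 18.6875.
  S^{-1} = (1/det) · [[d, -b], [-b, a]] = [[0.3371, 0.0776],
 [0.0776, 0.1766]].

Step 4 — quadratic form (x̄ - mu_0)^T · S^{-1} · (x̄ - mu_0):
  S^{-1} · (x̄ - mu_0) = (-1.493, -0.9151),
  (x̄ - mu_0)^T · [...] = (-3.6)·(-1.493) + (-3.6)·(-0.9151) = 8.6689.

Step 5 — scale by n: T² = 5 · 8.6689 = 43.3445.

T² ≈ 43.3445


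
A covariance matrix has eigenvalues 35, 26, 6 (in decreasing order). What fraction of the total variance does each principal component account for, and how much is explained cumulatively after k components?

Step 1 — total variance = trace(Sigma) = Σ λ_i = 35 + 26 + 6 = 67.

Step 2 — fraction explained by component i = λ_i / Σ λ:
  PC1: 35/67 = 0.5224
  PC2: 26/67 = 0.3881
  PC3: 6/67 = 0.0896

Step 3 — cumulative fraction after k components = (λ_1 + ... + λ_k) / Σ λ:
  k = 1: 35/67 = 0.5224
  k = 2: (35 + 26)/67 = 61/67 = 0.9104
  k = 3: (35 + 26 + 6)/67 = 67/67 = 1

Summary (fraction, with percent):

explained: PC1 0.5224 (52.24%), PC2 0.3881 (38.81%), PC3 0.0896 (8.96%);  cumulative: 0.5224, 0.9104, 1


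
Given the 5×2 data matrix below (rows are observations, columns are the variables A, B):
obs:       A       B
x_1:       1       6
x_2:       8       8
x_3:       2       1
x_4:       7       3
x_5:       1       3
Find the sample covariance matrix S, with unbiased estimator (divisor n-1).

Step 1 — column means:
  mean(A) = (1 + 8 + 2 + 7 + 1) / 5 = 19/5 = 3.8
  mean(B) = (6 + 8 + 1 + 3 + 3) / 5 = 21/5 = 4.2

Step 2 — sample covariance S[i,j] = (1/(n-1)) · Σ_k (x_{k,i} - mean_i) · (x_{k,j} - mean_j), with n-1 = 4.
  S[A,A] = ((-2.8)·(-2.8) + (4.2)·(4.2) + (-1.8)·(-1.8) + (3.2)·(3.2) + (-2.8)·(-2.8)) / 4 = 46.8/4 = 11.7
  S[A,B] = ((-2.8)·(1.8) + (4.2)·(3.8) + (-1.8)·(-3.2) + (3.2)·(-1.2) + (-2.8)·(-1.2)) / 4 = 16.2/4 = 4.05
  S[B,B] = ((1.8)·(1.8) + (3.8)·(3.8) + (-3.2)·(-3.2) + (-1.2)·(-1.2) + (-1.2)·(-1.2)) / 4 = 30.8/4 = 7.7

S is symmetric (S[j,i] = S[i,j]). Assembling:

S = [[11.7, 4.05],
 [4.05, 7.7]]


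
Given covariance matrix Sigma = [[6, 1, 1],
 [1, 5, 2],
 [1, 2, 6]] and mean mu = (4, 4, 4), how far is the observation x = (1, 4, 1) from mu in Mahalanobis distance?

Step 1 — centre the observation: (x - mu) = (-3, 0, -3).

Step 2 — invert Sigma (cofactor / det for 3×3, or solve directly):
  Sigma^{-1} = [[0.1745, -0.0268, -0.0201],
 [-0.0268, 0.2349, -0.0738],
 [-0.0201, -0.0738, 0.1946]].

Step 3 — form the quadratic (x - mu)^T · Sigma^{-1} · (x - mu):
  Sigma^{-1} · (x - mu) = (-0.4631, 0.302, -0.5235).
  (x - mu)^T · [Sigma^{-1} · (x - mu)] = (-3)·(-0.4631) + (0)·(0.302) + (-3)·(-0.5235) = 2.9597.

Step 4 — take square root: d = √(2.9597) ≈ 1.7204.

d(x, mu) = √(2.9597) ≈ 1.7204


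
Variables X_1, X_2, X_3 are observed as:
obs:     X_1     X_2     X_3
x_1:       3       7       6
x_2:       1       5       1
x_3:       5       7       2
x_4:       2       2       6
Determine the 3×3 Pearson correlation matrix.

Step 1 — column means:
  mean(X_1) = (3 + 1 + 5 + 2) / 4 = 11/4 = 2.75
  mean(X_2) = (7 + 5 + 7 + 2) / 4 = 21/4 = 5.25
  mean(X_3) = (6 + 1 + 2 + 6) / 4 = 15/4 = 3.75

Step 2 — sample variances and covariances s[i,j] = (1/(n-1)) · Σ_k (x_{k,i} - mean_i) · (x_{k,j} - mean_j), with n-1 = 3:
  s[X_1,X_1] = ((0.25)·(0.25) + (-1.75)·(-1.75) + (2.25)·(2.25) + (-0.75)·(-0.75)) / 3 = 8.75/3 = 2.9167
  s[X_1,X_2] = ((0.25)·(1.75) + (-1.75)·(-0.25) + (2.25)·(1.75) + (-0.75)·(-3.25)) / 3 = 7.25/3 = 2.4167
  s[X_1,X_3] = ((0.25)·(2.25) + (-1.75)·(-2.75) + (2.25)·(-1.75) + (-0.75)·(2.25)) / 3 = -0.25/3 = -0.0833
  s[X_2,X_2] = ((1.75)·(1.75) + (-0.25)·(-0.25) + (1.75)·(1.75) + (-3.25)·(-3.25)) / 3 = 16.75/3 = 5.5833
  s[X_2,X_3] = ((1.75)·(2.25) + (-0.25)·(-2.75) + (1.75)·(-1.75) + (-3.25)·(2.25)) / 3 = -5.75/3 = -1.9167
  s[X_3,X_3] = ((2.25)·(2.25) + (-2.75)·(-2.75) + (-1.75)·(-1.75) + (2.25)·(2.25)) / 3 = 20.75/3 = 6.9167
  Sample standard deviations s_i = √(s[i,i]):
  s(X_1) = √(2.9167) = 1.7078
  s(X_2) = √(5.5833) = 2.3629
  s(X_3) = √(6.9167) = 2.63

Step 3 — r_{ij} = s_{ij} / (s_i · s_j):
  r[X_1,X_1] = 1 (diagonal).
  r[X_1,X_2] = 2.4167 / (1.7078 · 2.3629) = 2.4167 / 4.0354 = 0.5989
  r[X_1,X_3] = -0.0833 / (1.7078 · 2.63) = -0.0833 / 4.4915 = -0.0186
  r[X_2,X_2] = 1 (diagonal).
  r[X_2,X_3] = -1.9167 / (2.3629 · 2.63) = -1.9167 / 6.2143 = -0.3084
  r[X_3,X_3] = 1 (diagonal).

R is symmetric with unit diagonal. Assembling:

R = [[1, 0.5989, -0.0186],
 [0.5989, 1, -0.3084],
 [-0.0186, -0.3084, 1]]


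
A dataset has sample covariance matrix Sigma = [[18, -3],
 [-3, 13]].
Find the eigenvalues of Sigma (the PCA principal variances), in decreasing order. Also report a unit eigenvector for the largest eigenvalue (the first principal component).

Step 1 — characteristic polynomial of 2×2 Sigma:
  det(Sigma - λI) = λ² - trace · λ + det = 0.
  trace = 18 + 13 = 31, det = 18·13 - (-3)² = 225.
Step 2 — discriminant:
  Δ = trace² - 4·det = 961 - 900 = 61.
Step 3 — eigenvalues:
  λ = (trace ± √Δ)/2 = (31 ± 7.8102)/2,
  λ_1 = 19.4051,  λ_2 = 11.5949.

Step 4 — unit eigenvector for λ_1: solve (Sigma - λ_1 I)v = 0. First row:
  (18 - 19.4051)·v_x + (-3)·v_y = 0, i.e. (-1.4051)·v_x + (-3)·v_y = 0,
  so v ∝ (b, λ_1 - a) = (-3, 1.4051); multiply by -1 so the first entry is positive: u = (3, -1.4051).
  ||u|| = √((3)² + (-1.4051)²) = √(10.9744) ≈ 3.3128,
  v_1 = u/||u|| ≈ (0.9056, -0.4242) (||v_1|| = 1).

λ_1 = 19.4051,  λ_2 = 11.5949;  v_1 ≈ (0.9056, -0.4242)


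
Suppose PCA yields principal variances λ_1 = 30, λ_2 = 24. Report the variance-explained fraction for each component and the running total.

Step 1 — total variance = trace(Sigma) = Σ λ_i = 30 + 24 = 54.

Step 2 — fraction explained by component i = λ_i / Σ λ:
  PC1: 30/54 = 0.5556
  PC2: 24/54 = 0.4444

Step 3 — cumulative fraction after k components = (λ_1 + ... + λ_k) / Σ λ:
  k = 1: 30/54 = 0.5556
  k = 2: (30 + 24)/54 = 54/54 = 1

Summary (fraction, with percent):

explained: PC1 0.5556 (55.56%), PC2 0.4444 (44.44%);  cumulative: 0.5556, 1


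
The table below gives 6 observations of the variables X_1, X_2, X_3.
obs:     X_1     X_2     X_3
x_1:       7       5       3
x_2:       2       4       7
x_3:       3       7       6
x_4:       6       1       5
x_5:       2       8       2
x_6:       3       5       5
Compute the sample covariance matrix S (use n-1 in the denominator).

Step 1 — column means:
  mean(X_1) = (7 + 2 + 3 + 6 + 2 + 3) / 6 = 23/6 = 3.8333
  mean(X_2) = (5 + 4 + 7 + 1 + 8 + 5) / 6 = 30/6 = 5
  mean(X_3) = (3 + 7 + 6 + 5 + 2 + 5) / 6 = 28/6 = 4.6667

Step 2 — sample covariance S[i,j] = (1/(n-1)) · Σ_k (x_{k,i} - mean_i) · (x_{k,j} - mean_j), with n-1 = 5.
  S[X_1,X_1] = ((3.1667)·(3.1667) + (-1.8333)·(-1.8333) + (-0.8333)·(-0.8333) + (2.1667)·(2.1667) + (-1.8333)·(-1.8333) + (-0.8333)·(-0.8333)) / 5 = 22.8333/5 = 4.5667
  S[X_1,X_2] = ((3.1667)·(0) + (-1.8333)·(-1) + (-0.8333)·(2) + (2.1667)·(-4) + (-1.8333)·(3) + (-0.8333)·(0)) / 5 = -14/5 = -2.8
  S[X_1,X_3] = ((3.1667)·(-1.6667) + (-1.8333)·(2.3333) + (-0.8333)·(1.3333) + (2.1667)·(0.3333) + (-1.8333)·(-2.6667) + (-0.8333)·(0.3333)) / 5 = -5.3333/5 = -1.0667
  S[X_2,X_2] = ((0)·(0) + (-1)·(-1) + (2)·(2) + (-4)·(-4) + (3)·(3) + (0)·(0)) / 5 = 30/5 = 6
  S[X_2,X_3] = ((0)·(-1.6667) + (-1)·(2.3333) + (2)·(1.3333) + (-4)·(0.3333) + (3)·(-2.6667) + (0)·(0.3333)) / 5 = -9/5 = -1.8
  S[X_3,X_3] = ((-1.6667)·(-1.6667) + (2.3333)·(2.3333) + (1.3333)·(1.3333) + (0.3333)·(0.3333) + (-2.6667)·(-2.6667) + (0.3333)·(0.3333)) / 5 = 17.3333/5 = 3.4667

S is symmetric (S[j,i] = S[i,j]). Assembling:

S = [[4.5667, -2.8, -1.0667],
 [-2.8, 6, -1.8],
 [-1.0667, -1.8, 3.4667]]


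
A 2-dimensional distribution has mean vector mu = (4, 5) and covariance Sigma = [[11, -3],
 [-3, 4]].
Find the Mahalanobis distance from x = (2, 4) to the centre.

Step 1 — centre the observation: (x - mu) = (-2, -1).

Step 2 — invert Sigma. det(Sigma) = 11·4 - (-3)² = 35.
  Sigma^{-1} = (1/det) · [[d, -b], [-b, a]] = [[0.1143, 0.0857],
 [0.0857, 0.3143]].

Step 3 — form the quadratic (x - mu)^T · Sigma^{-1} · (x - mu):
  Sigma^{-1} · (x - mu) = (-0.3143, -0.4857).
  (x - mu)^T · [Sigma^{-1} · (x - mu)] = (-2)·(-0.3143) + (-1)·(-0.4857) = 1.1143.

Step 4 — take square root: d = √(1.1143) ≈ 1.0556.

d(x, mu) = √(1.1143) ≈ 1.0556


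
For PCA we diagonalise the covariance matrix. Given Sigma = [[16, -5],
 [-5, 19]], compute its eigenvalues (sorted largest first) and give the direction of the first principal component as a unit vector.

Step 1 — characteristic polynomial of 2×2 Sigma:
  det(Sigma - λI) = λ² - trace · λ + det = 0.
  trace = 16 + 19 = 35, det = 16·19 - (-5)² = 279.
Step 2 — discriminant:
  Δ = trace² - 4·det = 1225 - 1116 = 109.
Step 3 — eigenvalues:
  λ = (trace ± √Δ)/2 = (35 ± 10.4403)/2,
  λ_1 = 22.7202,  λ_2 = 12.2798.

Step 4 — unit eigenvector for λ_1: solve (Sigma - λ_1 I)v = 0. First row:
  (16 - 22.7202)·v_x + (-5)·v_y = 0, i.e. (-6.7202)·v_x + (-5)·v_y = 0,
  so v ∝ (b, λ_1 - a) = (-5, 6.7202); multiply by -1 so the first entry is positive: u = (5, -6.7202).
  ||u|| = √((5)² + (-6.7202)²) = √(70.1605) ≈ 8.3762,
  v_1 = u/||u|| ≈ (0.5969, -0.8023) (||v_1|| = 1).

λ_1 = 22.7202,  λ_2 = 12.2798;  v_1 ≈ (0.5969, -0.8023)


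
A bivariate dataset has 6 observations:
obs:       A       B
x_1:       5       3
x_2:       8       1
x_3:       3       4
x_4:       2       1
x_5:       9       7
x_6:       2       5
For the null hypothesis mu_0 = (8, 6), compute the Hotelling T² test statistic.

Step 1 — sample mean vector:
  mean(A) = (5 + 8 + 3 + 2 + 9 + 2) / 6 = 29/6 = 4.8333
  mean(B) = (3 + 1 + 4 + 1 + 7 + 5) / 6 = 21/6 = 3.5
  x̄ = (4.8333, 3.5),  deviation x̄ - mu_0 = (4.8333, 3.5) - (8, 6) = (-3.1667, -2.5).

Step 2 — sample covariance matrix, S[i,j] = (1/(n-1)) · Σ_k (x_{k,i} - mean_i) · (x_{k,j} - mean_j), divisor n-1 = 5:
  S[A,A] = ((0.1667)·(0.1667) + (3.1667)·(3.1667) + (-1.8333)·(-1.8333) + (-2.8333)·(-2.8333) + (4.1667)·(4.1667) + (-2.8333)·(-2.8333)) / 5 = 46.8333/5 = 9.3667
  S[A,B] = ((0.1667)·(-0.5) + (3.1667)·(-2.5) + (-1.8333)·(0.5) + (-2.8333)·(-2.5) + (4.1667)·(3.5) + (-2.8333)·(1.5)) / 5 = 8.5/5 = 1.7
  S[B,B] = ((-0.5)·(-0.5) + (-2.5)·(-2.5) + (0.5)·(0.5) + (-2.5)·(-2.5) + (3.5)·(3.5) + (1.5)·(1.5)) / 5 = 27.5/5 = 5.5
  S = [[9.3667, 1.7],
 [1.7, 5.5]].

Step 3 — invert S. det(S) = 9.3667·5.5 - (1.7)² = 48.6267.
  S^{-1} = (1/det) · [[d, -b], [-b, a]] = [[0.1131, -0.035],
 [-0.035, 0.1926]].

Step 4 — quadratic form (x̄ - mu_0)^T · S^{-1} · (x̄ - mu_0):
  S^{-1} · (x̄ - mu_0) = (-0.2708, -0.3709),
  (x̄ - mu_0)^T · [...] = (-3.1667)·(-0.2708) + (-2.5)·(-0.3709) = 1.7846.

Step 5 — scale by n: T² = 6 · 1.7846 = 10.7074.

T² ≈ 10.7074


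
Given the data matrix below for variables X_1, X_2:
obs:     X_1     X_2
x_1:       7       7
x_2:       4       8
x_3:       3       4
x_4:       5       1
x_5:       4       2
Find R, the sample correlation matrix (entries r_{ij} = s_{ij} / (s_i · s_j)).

Step 1 — column means:
  mean(X_1) = (7 + 4 + 3 + 5 + 4) / 5 = 23/5 = 4.6
  mean(X_2) = (7 + 8 + 4 + 1 + 2) / 5 = 22/5 = 4.4

Step 2 — sample variances and covariances s[i,j] = (1/(n-1)) · Σ_k (x_{k,i} - mean_i) · (x_{k,j} - mean_j), with n-1 = 4:
  s[X_1,X_1] = ((2.4)·(2.4) + (-0.6)·(-0.6) + (-1.6)·(-1.6) + (0.4)·(0.4) + (-0.6)·(-0.6)) / 4 = 9.2/4 = 2.3
  s[X_1,X_2] = ((2.4)·(2.6) + (-0.6)·(3.6) + (-1.6)·(-0.4) + (0.4)·(-3.4) + (-0.6)·(-2.4)) / 4 = 4.8/4 = 1.2
  s[X_2,X_2] = ((2.6)·(2.6) + (3.6)·(3.6) + (-0.4)·(-0.4) + (-3.4)·(-3.4) + (-2.4)·(-2.4)) / 4 = 37.2/4 = 9.3
  Sample standard deviations s_i = √(s[i,i]):
  s(X_1) = √(2.3) = 1.5166
  s(X_2) = √(9.3) = 3.0496

Step 3 — r_{ij} = s_{ij} / (s_i · s_j):
  r[X_1,X_1] = 1 (diagonal).
  r[X_1,X_2] = 1.2 / (1.5166 · 3.0496) = 1.2 / 4.6249 = 0.2595
  r[X_2,X_2] = 1 (diagonal).

R is symmetric with unit diagonal. Assembling:

R = [[1, 0.2595],
 [0.2595, 1]]


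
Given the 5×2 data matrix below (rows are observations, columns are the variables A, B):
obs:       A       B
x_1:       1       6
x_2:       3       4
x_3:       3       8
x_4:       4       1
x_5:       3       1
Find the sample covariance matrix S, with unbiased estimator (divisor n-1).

Step 1 — column means:
  mean(A) = (1 + 3 + 3 + 4 + 3) / 5 = 14/5 = 2.8
  mean(B) = (6 + 4 + 8 + 1 + 1) / 5 = 20/5 = 4

Step 2 — sample covariance S[i,j] = (1/(n-1)) · Σ_k (x_{k,i} - mean_i) · (x_{k,j} - mean_j), with n-1 = 4.
  S[A,A] = ((-1.8)·(-1.8) + (0.2)·(0.2) + (0.2)·(0.2) + (1.2)·(1.2) + (0.2)·(0.2)) / 4 = 4.8/4 = 1.2
  S[A,B] = ((-1.8)·(2) + (0.2)·(0) + (0.2)·(4) + (1.2)·(-3) + (0.2)·(-3)) / 4 = -7/4 = -1.75
  S[B,B] = ((2)·(2) + (0)·(0) + (4)·(4) + (-3)·(-3) + (-3)·(-3)) / 4 = 38/4 = 9.5

S is symmetric (S[j,i] = S[i,j]). Assembling:

S = [[1.2, -1.75],
 [-1.75, 9.5]]


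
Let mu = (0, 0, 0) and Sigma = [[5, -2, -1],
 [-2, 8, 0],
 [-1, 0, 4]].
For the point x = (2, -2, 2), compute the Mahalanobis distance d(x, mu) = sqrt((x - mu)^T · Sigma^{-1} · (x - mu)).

Step 1 — centre the observation: (x - mu) = (2, -2, 2).

Step 2 — invert Sigma (cofactor / det for 3×3, or solve directly):
  Sigma^{-1} = [[0.2353, 0.0588, 0.0588],
 [0.0588, 0.1397, 0.0147],
 [0.0588, 0.0147, 0.2647]].

Step 3 — form the quadratic (x - mu)^T · Sigma^{-1} · (x - mu):
  Sigma^{-1} · (x - mu) = (0.4706, -0.1324, 0.6176).
  (x - mu)^T · [Sigma^{-1} · (x - mu)] = (2)·(0.4706) + (-2)·(-0.1324) + (2)·(0.6176) = 2.4412.

Step 4 — take square root: d = √(2.4412) ≈ 1.5624.

d(x, mu) = √(2.4412) ≈ 1.5624


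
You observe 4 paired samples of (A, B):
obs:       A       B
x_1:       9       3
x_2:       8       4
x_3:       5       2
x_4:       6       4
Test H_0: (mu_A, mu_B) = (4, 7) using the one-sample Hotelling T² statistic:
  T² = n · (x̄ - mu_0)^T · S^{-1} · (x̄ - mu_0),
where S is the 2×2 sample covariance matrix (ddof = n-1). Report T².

Step 1 — sample mean vector:
  mean(A) = (9 + 8 + 5 + 6) / 4 = 28/4 = 7
  mean(B) = (3 + 4 + 2 + 4) / 4 = 13/4 = 3.25
  x̄ = (7, 3.25),  deviation x̄ - mu_0 = (7, 3.25) - (4, 7) = (3, -3.75).

Step 2 — sample covariance matrix, S[i,j] = (1/(n-1)) · Σ_k (x_{k,i} - mean_i) · (x_{k,j} - mean_j), divisor n-1 = 3:
  S[A,A] = ((2)·(2) + (1)·(1) + (-2)·(-2) + (-1)·(-1)) / 3 = 10/3 = 3.3333
  S[A,B] = ((2)·(-0.25) + (1)·(0.75) + (-2)·(-1.25) + (-1)·(0.75)) / 3 = 2/3 = 0.6667
  S[B,B] = ((-0.25)·(-0.25) + (0.75)·(0.75) + (-1.25)·(-1.25) + (0.75)·(0.75)) / 3 = 2.75/3 = 0.9167
  S = [[3.3333, 0.6667],
 [0.6667, 0.9167]].

Step 3 — invert S. det(S) = 3.3333·0.9167 - (0.6667)² = 2.6111.
  S^{-1} = (1/det) · [[d, -b], [-b, a]] = [[0.3511, -0.2553],
 [-0.2553, 1.2766]].

Step 4 — quadratic form (x̄ - mu_0)^T · S^{-1} · (x̄ - mu_0):
  S^{-1} · (x̄ - mu_0) = (2.0106, -5.5532),
  (x̄ - mu_0)^T · [...] = (3)·(2.0106) + (-3.75)·(-5.5532) = 26.8564.

Step 5 — scale by n: T² = 4 · 26.8564 = 107.4255.

T² ≈ 107.4255


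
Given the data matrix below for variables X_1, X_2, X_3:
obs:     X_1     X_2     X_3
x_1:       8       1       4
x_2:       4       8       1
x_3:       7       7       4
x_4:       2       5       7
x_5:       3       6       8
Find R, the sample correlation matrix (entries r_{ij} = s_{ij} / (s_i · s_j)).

Step 1 — column means:
  mean(X_1) = (8 + 4 + 7 + 2 + 3) / 5 = 24/5 = 4.8
  mean(X_2) = (1 + 8 + 7 + 5 + 6) / 5 = 27/5 = 5.4
  mean(X_3) = (4 + 1 + 4 + 7 + 8) / 5 = 24/5 = 4.8

Step 2 — sample variances and covariances s[i,j] = (1/(n-1)) · Σ_k (x_{k,i} - mean_i) · (x_{k,j} - mean_j), with n-1 = 4:
  s[X_1,X_1] = ((3.2)·(3.2) + (-0.8)·(-0.8) + (2.2)·(2.2) + (-2.8)·(-2.8) + (-1.8)·(-1.8)) / 4 = 26.8/4 = 6.7
  s[X_1,X_2] = ((3.2)·(-4.4) + (-0.8)·(2.6) + (2.2)·(1.6) + (-2.8)·(-0.4) + (-1.8)·(0.6)) / 4 = -12.6/4 = -3.15
  s[X_1,X_3] = ((3.2)·(-0.8) + (-0.8)·(-3.8) + (2.2)·(-0.8) + (-2.8)·(2.2) + (-1.8)·(3.2)) / 4 = -13.2/4 = -3.3
  s[X_2,X_2] = ((-4.4)·(-4.4) + (2.6)·(2.6) + (1.6)·(1.6) + (-0.4)·(-0.4) + (0.6)·(0.6)) / 4 = 29.2/4 = 7.3
  s[X_2,X_3] = ((-4.4)·(-0.8) + (2.6)·(-3.8) + (1.6)·(-0.8) + (-0.4)·(2.2) + (0.6)·(3.2)) / 4 = -6.6/4 = -1.65
  s[X_3,X_3] = ((-0.8)·(-0.8) + (-3.8)·(-3.8) + (-0.8)·(-0.8) + (2.2)·(2.2) + (3.2)·(3.2)) / 4 = 30.8/4 = 7.7
  Sample standard deviations s_i = √(s[i,i]):
  s(X_1) = √(6.7) = 2.5884
  s(X_2) = √(7.3) = 2.7019
  s(X_3) = √(7.7) = 2.7749

Step 3 — r_{ij} = s_{ij} / (s_i · s_j):
  r[X_1,X_1] = 1 (diagonal).
  r[X_1,X_2] = -3.15 / (2.5884 · 2.7019) = -3.15 / 6.9936 = -0.4504
  r[X_1,X_3] = -3.3 / (2.5884 · 2.7749) = -3.3 / 7.1826 = -0.4594
  r[X_2,X_2] = 1 (diagonal).
  r[X_2,X_3] = -1.65 / (2.7019 · 2.7749) = -1.65 / 7.4973 = -0.2201
  r[X_3,X_3] = 1 (diagonal).

R is symmetric with unit diagonal. Assembling:

R = [[1, -0.4504, -0.4594],
 [-0.4504, 1, -0.2201],
 [-0.4594, -0.2201, 1]]


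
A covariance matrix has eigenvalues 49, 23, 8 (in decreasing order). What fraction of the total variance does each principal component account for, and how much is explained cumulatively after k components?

Step 1 — total variance = trace(Sigma) = Σ λ_i = 49 + 23 + 8 = 80.

Step 2 — fraction explained by component i = λ_i / Σ λ:
  PC1: 49/80 = 0.6125
  PC2: 23/80 = 0.2875
  PC3: 8/80 = 0.1

Step 3 — cumulative fraction after k components = (λ_1 + ... + λ_k) / Σ λ:
  k = 1: 49/80 = 0.6125
  k = 2: (49 + 23)/80 = 72/80 = 0.9
  k = 3: (49 + 23 + 8)/80 = 80/80 = 1

Summary (fraction, with percent):

explained: PC1 0.6125 (61.25%), PC2 0.2875 (28.75%), PC3 0.1 (10%);  cumulative: 0.6125, 0.9, 1


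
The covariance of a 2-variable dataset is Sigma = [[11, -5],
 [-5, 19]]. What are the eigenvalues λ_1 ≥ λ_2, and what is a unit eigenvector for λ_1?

Step 1 — characteristic polynomial of 2×2 Sigma:
  det(Sigma - λI) = λ² - trace · λ + det = 0.
  trace = 11 + 19 = 30, det = 11·19 - (-5)² = 184.
Step 2 — discriminant:
  Δ = trace² - 4·det = 900 - 736 = 164.
Step 3 — eigenvalues:
  λ = (trace ± √Δ)/2 = (30 ± 12.8062)/2,
  λ_1 = 21.4031,  λ_2 = 8.5969.

Step 4 — unit eigenvector for λ_1: solve (Sigma - λ_1 I)v = 0. First row:
  (11 - 21.4031)·v_x + (-5)·v_y = 0, i.e. (-10.4031)·v_x + (-5)·v_y = 0,
  so v ∝ (b, λ_1 - a) = (-5, 10.4031); multiply by -1 so the first entry is positive: u = (5, -10.4031).
  ||u|| = √((5)² + (-10.4031)²) = √(133.225) ≈ 11.5423,
  v_1 = u/||u|| ≈ (0.4332, -0.9013) (||v_1|| = 1).

λ_1 = 21.4031,  λ_2 = 8.5969;  v_1 ≈ (0.4332, -0.9013)


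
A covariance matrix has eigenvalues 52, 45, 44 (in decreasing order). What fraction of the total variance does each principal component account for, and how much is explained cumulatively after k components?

Step 1 — total variance = trace(Sigma) = Σ λ_i = 52 + 45 + 44 = 141.

Step 2 — fraction explained by component i = λ_i / Σ λ:
  PC1: 52/141 = 0.3688
  PC2: 45/141 = 0.3191
  PC3: 44/141 = 0.3121

Step 3 — cumulative fraction after k components = (λ_1 + ... + λ_k) / Σ λ:
  k = 1: 52/141 = 0.3688
  k = 2: (52 + 45)/141 = 97/141 = 0.6879
  k = 3: (52 + 45 + 44)/141 = 141/141 = 1

Summary (fraction, with percent):

explained: PC1 0.3688 (36.88%), PC2 0.3191 (31.91%), PC3 0.3121 (31.21%);  cumulative: 0.3688, 0.6879, 1


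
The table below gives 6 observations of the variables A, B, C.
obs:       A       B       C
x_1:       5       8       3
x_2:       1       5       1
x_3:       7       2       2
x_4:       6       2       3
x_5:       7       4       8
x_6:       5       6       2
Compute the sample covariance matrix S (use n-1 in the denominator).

Step 1 — column means:
  mean(A) = (5 + 1 + 7 + 6 + 7 + 5) / 6 = 31/6 = 5.1667
  mean(B) = (8 + 5 + 2 + 2 + 4 + 6) / 6 = 27/6 = 4.5
  mean(C) = (3 + 1 + 2 + 3 + 8 + 2) / 6 = 19/6 = 3.1667

Step 2 — sample covariance S[i,j] = (1/(n-1)) · Σ_k (x_{k,i} - mean_i) · (x_{k,j} - mean_j), with n-1 = 5.
  S[A,A] = ((-0.1667)·(-0.1667) + (-4.1667)·(-4.1667) + (1.8333)·(1.8333) + (0.8333)·(0.8333) + (1.8333)·(1.8333) + (-0.1667)·(-0.1667)) / 5 = 24.8333/5 = 4.9667
  S[A,B] = ((-0.1667)·(3.5) + (-4.1667)·(0.5) + (1.8333)·(-2.5) + (0.8333)·(-2.5) + (1.8333)·(-0.5) + (-0.1667)·(1.5)) / 5 = -10.5/5 = -2.1
  S[A,C] = ((-0.1667)·(-0.1667) + (-4.1667)·(-2.1667) + (1.8333)·(-1.1667) + (0.8333)·(-0.1667) + (1.8333)·(4.8333) + (-0.1667)·(-1.1667)) / 5 = 15.8333/5 = 3.1667
  S[B,B] = ((3.5)·(3.5) + (0.5)·(0.5) + (-2.5)·(-2.5) + (-2.5)·(-2.5) + (-0.5)·(-0.5) + (1.5)·(1.5)) / 5 = 27.5/5 = 5.5
  S[B,C] = ((3.5)·(-0.1667) + (0.5)·(-2.1667) + (-2.5)·(-1.1667) + (-2.5)·(-0.1667) + (-0.5)·(4.8333) + (1.5)·(-1.1667)) / 5 = -2.5/5 = -0.5
  S[C,C] = ((-0.1667)·(-0.1667) + (-2.1667)·(-2.1667) + (-1.1667)·(-1.1667) + (-0.1667)·(-0.1667) + (4.8333)·(4.8333) + (-1.1667)·(-1.1667)) / 5 = 30.8333/5 = 6.1667

S is symmetric (S[j,i] = S[i,j]). Assembling:

S = [[4.9667, -2.1, 3.1667],
 [-2.1, 5.5, -0.5],
 [3.1667, -0.5, 6.1667]]


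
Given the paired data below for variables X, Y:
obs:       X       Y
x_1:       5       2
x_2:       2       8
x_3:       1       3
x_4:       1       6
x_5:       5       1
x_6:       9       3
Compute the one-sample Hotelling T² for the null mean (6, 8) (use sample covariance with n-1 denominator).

Step 1 — sample mean vector:
  mean(X) = (5 + 2 + 1 + 1 + 5 + 9) / 6 = 23/6 = 3.8333
  mean(Y) = (2 + 8 + 3 + 6 + 1 + 3) / 6 = 23/6 = 3.8333
  x̄ = (3.8333, 3.8333),  deviation x̄ - mu_0 = (3.8333, 3.8333) - (6, 8) = (-2.1667, -4.1667).

Step 2 — sample covariance matrix, S[i,j] = (1/(n-1)) · Σ_k (x_{k,i} - mean_i) · (x_{k,j} - mean_j), divisor n-1 = 5:
  S[X,X] = ((1.1667)·(1.1667) + (-1.8333)·(-1.8333) + (-2.8333)·(-2.8333) + (-2.8333)·(-2.8333) + (1.1667)·(1.1667) + (5.1667)·(5.1667)) / 5 = 48.8333/5 = 9.7667
  S[X,Y] = ((1.1667)·(-1.8333) + (-1.8333)·(4.1667) + (-2.8333)·(-0.8333) + (-2.8333)·(2.1667) + (1.1667)·(-2.8333) + (5.1667)·(-0.8333)) / 5 = -21.1667/5 = -4.2333
  S[Y,Y] = ((-1.8333)·(-1.8333) + (4.1667)·(4.1667) + (-0.8333)·(-0.8333) + (2.1667)·(2.1667) + (-2.8333)·(-2.8333) + (-0.8333)·(-0.8333)) / 5 = 34.8333/5 = 6.9667
  S = [[9.7667, -4.2333],
 [-4.2333, 6.9667]].

Step 3 — invert S. det(S) = 9.7667·6.9667 - (-4.2333)² = 50.12.
  S^{-1} = (1/det) · [[d, -b], [-b, a]] = [[0.139, 0.0845],
 [0.0845, 0.1949]].

Step 4 — quadratic form (x̄ - mu_0)^T · S^{-1} · (x̄ - mu_0):
  S^{-1} · (x̄ - mu_0) = (-0.6531, -0.9949),
  (x̄ - mu_0)^T · [...] = (-2.1667)·(-0.6531) + (-4.1667)·(-0.9949) = 5.5607.

Step 5 — scale by n: T² = 6 · 5.5607 = 33.3639.

T² ≈ 33.3639


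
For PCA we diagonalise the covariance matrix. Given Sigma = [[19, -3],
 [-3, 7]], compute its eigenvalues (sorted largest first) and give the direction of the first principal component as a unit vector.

Step 1 — characteristic polynomial of 2×2 Sigma:
  det(Sigma - λI) = λ² - trace · λ + det = 0.
  trace = 19 + 7 = 26, det = 19·7 - (-3)² = 124.
Step 2 — discriminant:
  Δ = trace² - 4·det = 676 - 496 = 180.
Step 3 — eigenvalues:
  λ = (trace ± √Δ)/2 = (26 ± 13.4164)/2,
  λ_1 = 19.7082,  λ_2 = 6.2918.

Step 4 — unit eigenvector for λ_1: solve (Sigma - λ_1 I)v = 0. First row:
  (19 - 19.7082)·v_x + (-3)·v_y = 0, i.e. (-0.7082)·v_x + (-3)·v_y = 0,
  so v ∝ (b, λ_1 - a) = (-3, 0.7082); multiply by -1 so the first entry is positive: u = (3, -0.7082).
  ||u|| = √((3)² + (-0.7082)²) = √(9.5016) ≈ 3.0825,
  v_1 = u/||u|| ≈ (0.9732, -0.2298) (||v_1|| = 1).

λ_1 = 19.7082,  λ_2 = 6.2918;  v_1 ≈ (0.9732, -0.2298)


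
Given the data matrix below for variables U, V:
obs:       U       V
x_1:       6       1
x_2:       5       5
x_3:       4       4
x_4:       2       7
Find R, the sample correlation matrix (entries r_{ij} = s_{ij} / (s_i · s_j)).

Step 1 — column means:
  mean(U) = (6 + 5 + 4 + 2) / 4 = 17/4 = 4.25
  mean(V) = (1 + 5 + 4 + 7) / 4 = 17/4 = 4.25

Step 2 — sample variances and covariances s[i,j] = (1/(n-1)) · Σ_k (x_{k,i} - mean_i) · (x_{k,j} - mean_j), with n-1 = 3:
  s[U,U] = ((1.75)·(1.75) + (0.75)·(0.75) + (-0.25)·(-0.25) + (-2.25)·(-2.25)) / 3 = 8.75/3 = 2.9167
  s[U,V] = ((1.75)·(-3.25) + (0.75)·(0.75) + (-0.25)·(-0.25) + (-2.25)·(2.75)) / 3 = -11.25/3 = -3.75
  s[V,V] = ((-3.25)·(-3.25) + (0.75)·(0.75) + (-0.25)·(-0.25) + (2.75)·(2.75)) / 3 = 18.75/3 = 6.25
  Sample standard deviations s_i = √(s[i,i]):
  s(U) = √(2.9167) = 1.7078
  s(V) = √(6.25) = 2.5

Step 3 — r_{ij} = s_{ij} / (s_i · s_j):
  r[U,U] = 1 (diagonal).
  r[U,V] = -3.75 / (1.7078 · 2.5) = -3.75 / 4.2696 = -0.8783
  r[V,V] = 1 (diagonal).

R is symmetric with unit diagonal. Assembling:

R = [[1, -0.8783],
 [-0.8783, 1]]


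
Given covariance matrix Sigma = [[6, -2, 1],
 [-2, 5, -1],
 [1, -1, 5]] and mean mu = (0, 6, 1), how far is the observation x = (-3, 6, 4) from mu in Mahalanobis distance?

Step 1 — centre the observation: (x - mu) = (-3, 0, 3).

Step 2 — invert Sigma (cofactor / det for 3×3, or solve directly):
  Sigma^{-1} = [[0.1951, 0.0732, -0.0244],
 [0.0732, 0.2358, 0.0325],
 [-0.0244, 0.0325, 0.2114]].

Step 3 — form the quadratic (x - mu)^T · Sigma^{-1} · (x - mu):
  Sigma^{-1} · (x - mu) = (-0.6585, -0.122, 0.7073).
  (x - mu)^T · [Sigma^{-1} · (x - mu)] = (-3)·(-0.6585) + (0)·(-0.122) + (3)·(0.7073) = 4.0976.

Step 4 — take square root: d = √(4.0976) ≈ 2.0242.

d(x, mu) = √(4.0976) ≈ 2.0242
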